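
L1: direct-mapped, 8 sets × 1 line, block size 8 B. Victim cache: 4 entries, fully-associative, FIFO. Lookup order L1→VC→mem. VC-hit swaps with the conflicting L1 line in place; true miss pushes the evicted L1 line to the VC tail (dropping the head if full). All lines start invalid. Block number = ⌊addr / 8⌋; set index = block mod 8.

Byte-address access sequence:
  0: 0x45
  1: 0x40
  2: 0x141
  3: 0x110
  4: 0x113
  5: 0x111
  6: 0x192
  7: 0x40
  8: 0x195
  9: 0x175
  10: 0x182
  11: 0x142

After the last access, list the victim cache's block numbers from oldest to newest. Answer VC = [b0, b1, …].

#0 0x45→b8/s0 MISS; vc=[]
#1 0x40→b8/s0 L1-HIT; vc=[]
#2 0x141→b40/s0 MISS; vc=[8]
#3 0x110→b34/s2 MISS; vc=[8]
#4 0x113→b34/s2 L1-HIT; vc=[8]
#5 0x111→b34/s2 L1-HIT; vc=[8]
#6 0x192→b50/s2 MISS; vc=[8,34]
#7 0x40→b8/s0 VC-HIT; vc=[40,34]
#8 0x195→b50/s2 L1-HIT; vc=[40,34]
#9 0x175→b46/s6 MISS; vc=[40,34]
#10 0x182→b48/s0 MISS; vc=[40,34,8]
#11 0x142→b40/s0 VC-HIT; vc=[48,34,8]

VC = [48, 34, 8]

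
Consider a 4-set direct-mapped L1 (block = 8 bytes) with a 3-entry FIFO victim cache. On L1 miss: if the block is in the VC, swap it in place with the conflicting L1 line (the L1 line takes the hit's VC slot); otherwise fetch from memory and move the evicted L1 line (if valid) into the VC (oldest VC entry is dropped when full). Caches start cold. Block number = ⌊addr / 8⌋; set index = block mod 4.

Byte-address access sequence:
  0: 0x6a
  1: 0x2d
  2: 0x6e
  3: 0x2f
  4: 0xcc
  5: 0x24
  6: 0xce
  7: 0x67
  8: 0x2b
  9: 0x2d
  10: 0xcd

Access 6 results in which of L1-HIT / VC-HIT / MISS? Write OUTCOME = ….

0: 0x6a (blk 13, set 1) → MISS  vc=[]
1: 0x2d (blk 5, set 1) → MISS  vc=[13]
2: 0x6e (blk 13, set 1) → VC-HIT  vc=[5]
3: 0x2f (blk 5, set 1) → VC-HIT  vc=[13]
4: 0xcc (blk 25, set 1) → MISS  vc=[13, 5]
5: 0x24 (blk 4, set 0) → MISS  vc=[13, 5]
6: 0xce (blk 25, set 1) → L1-HIT  vc=[13, 5]
7: 0x67 (blk 12, set 0) → MISS  vc=[13, 5, 4]
8: 0x2b (blk 5, set 1) → VC-HIT  vc=[13, 25, 4]
9: 0x2d (blk 5, set 1) → L1-HIT  vc=[13, 25, 4]
10: 0xcd (blk 25, set 1) → VC-HIT  vc=[13, 5, 4]

OUTCOME = L1-HIT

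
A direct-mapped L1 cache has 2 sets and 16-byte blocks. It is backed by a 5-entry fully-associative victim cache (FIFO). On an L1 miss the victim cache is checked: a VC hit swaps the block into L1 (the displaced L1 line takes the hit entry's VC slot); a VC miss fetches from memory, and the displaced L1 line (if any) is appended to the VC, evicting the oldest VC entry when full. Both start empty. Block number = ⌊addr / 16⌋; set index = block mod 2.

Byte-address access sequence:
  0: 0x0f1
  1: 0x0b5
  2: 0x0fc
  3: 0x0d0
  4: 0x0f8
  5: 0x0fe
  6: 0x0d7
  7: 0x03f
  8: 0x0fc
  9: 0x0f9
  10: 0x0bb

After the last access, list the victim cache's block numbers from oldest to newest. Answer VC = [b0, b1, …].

VC = [15, 3, 13]

  [0] addr=0xf1 blk=15 s=1: MISS | VC []
  [1] addr=0xb5 blk=11 s=1: MISS | VC [15]
  [2] addr=0xfc blk=15 s=1: VC-HIT | VC [11]
  [3] addr=0xd0 blk=13 s=1: MISS | VC [11, 15]
  [4] addr=0xf8 blk=15 s=1: VC-HIT | VC [11, 13]
  [5] addr=0xfe blk=15 s=1: L1-HIT | VC [11, 13]
  [6] addr=0xd7 blk=13 s=1: VC-HIT | VC [11, 15]
  [7] addr=0x3f blk=3 s=1: MISS | VC [11, 15, 13]
  [8] addr=0xfc blk=15 s=1: VC-HIT | VC [11, 3, 13]
  [9] addr=0xf9 blk=15 s=1: L1-HIT | VC [11, 3, 13]
  [10] addr=0xbb blk=11 s=1: VC-HIT | VC [15, 3, 13]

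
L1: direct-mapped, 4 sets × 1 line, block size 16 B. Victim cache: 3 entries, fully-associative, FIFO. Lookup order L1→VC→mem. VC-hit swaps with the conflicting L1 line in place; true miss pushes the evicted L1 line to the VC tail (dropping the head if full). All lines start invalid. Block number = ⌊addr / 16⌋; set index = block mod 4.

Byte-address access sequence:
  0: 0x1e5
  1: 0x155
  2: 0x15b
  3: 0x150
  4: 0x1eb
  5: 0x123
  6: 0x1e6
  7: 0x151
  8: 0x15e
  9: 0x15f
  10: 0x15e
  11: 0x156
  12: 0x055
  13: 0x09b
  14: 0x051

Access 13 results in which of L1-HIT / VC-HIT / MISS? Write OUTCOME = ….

0: 0x1e5 (blk 30, set 2) → MISS  vc=[]
1: 0x155 (blk 21, set 1) → MISS  vc=[]
2: 0x15b (blk 21, set 1) → L1-HIT  vc=[]
3: 0x150 (blk 21, set 1) → L1-HIT  vc=[]
4: 0x1eb (blk 30, set 2) → L1-HIT  vc=[]
5: 0x123 (blk 18, set 2) → MISS  vc=[30]
6: 0x1e6 (blk 30, set 2) → VC-HIT  vc=[18]
7: 0x151 (blk 21, set 1) → L1-HIT  vc=[18]
8: 0x15e (blk 21, set 1) → L1-HIT  vc=[18]
9: 0x15f (blk 21, set 1) → L1-HIT  vc=[18]
10: 0x15e (blk 21, set 1) → L1-HIT  vc=[18]
11: 0x156 (blk 21, set 1) → L1-HIT  vc=[18]
12: 0x55 (blk 5, set 1) → MISS  vc=[18, 21]
13: 0x9b (blk 9, set 1) → MISS  vc=[18, 21, 5]
14: 0x51 (blk 5, set 1) → VC-HIT  vc=[18, 21, 9]

OUTCOME = MISS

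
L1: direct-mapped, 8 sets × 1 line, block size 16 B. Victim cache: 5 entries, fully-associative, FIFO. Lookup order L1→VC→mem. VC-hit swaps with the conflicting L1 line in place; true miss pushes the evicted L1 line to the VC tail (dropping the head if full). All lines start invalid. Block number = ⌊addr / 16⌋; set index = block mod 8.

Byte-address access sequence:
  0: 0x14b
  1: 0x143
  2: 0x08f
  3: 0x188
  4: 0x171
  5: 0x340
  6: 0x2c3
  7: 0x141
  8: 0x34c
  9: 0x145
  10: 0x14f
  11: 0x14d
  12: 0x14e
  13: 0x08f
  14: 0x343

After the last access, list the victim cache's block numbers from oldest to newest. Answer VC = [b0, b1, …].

VC = [24, 44, 20]

0: 0x14b (blk 20, set 4) → MISS  vc=[]
1: 0x143 (blk 20, set 4) → L1-HIT  vc=[]
2: 0x8f (blk 8, set 0) → MISS  vc=[]
3: 0x188 (blk 24, set 0) → MISS  vc=[8]
4: 0x171 (blk 23, set 7) → MISS  vc=[8]
5: 0x340 (blk 52, set 4) → MISS  vc=[8, 20]
6: 0x2c3 (blk 44, set 4) → MISS  vc=[8, 20, 52]
7: 0x141 (blk 20, set 4) → VC-HIT  vc=[8, 44, 52]
8: 0x34c (blk 52, set 4) → VC-HIT  vc=[8, 44, 20]
9: 0x145 (blk 20, set 4) → VC-HIT  vc=[8, 44, 52]
10: 0x14f (blk 20, set 4) → L1-HIT  vc=[8, 44, 52]
11: 0x14d (blk 20, set 4) → L1-HIT  vc=[8, 44, 52]
12: 0x14e (blk 20, set 4) → L1-HIT  vc=[8, 44, 52]
13: 0x8f (blk 8, set 0) → VC-HIT  vc=[24, 44, 52]
14: 0x343 (blk 52, set 4) → VC-HIT  vc=[24, 44, 20]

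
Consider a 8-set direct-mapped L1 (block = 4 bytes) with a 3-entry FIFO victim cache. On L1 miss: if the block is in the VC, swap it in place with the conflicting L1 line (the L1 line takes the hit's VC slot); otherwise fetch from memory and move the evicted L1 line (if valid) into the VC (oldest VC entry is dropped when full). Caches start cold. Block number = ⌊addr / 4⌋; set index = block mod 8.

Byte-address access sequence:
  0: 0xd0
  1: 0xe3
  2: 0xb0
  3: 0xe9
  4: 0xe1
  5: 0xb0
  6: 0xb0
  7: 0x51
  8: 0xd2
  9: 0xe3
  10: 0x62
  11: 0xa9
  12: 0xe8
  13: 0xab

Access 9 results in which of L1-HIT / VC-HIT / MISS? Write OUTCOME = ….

OUTCOME = L1-HIT

  [0] addr=0xd0 blk=52 s=4: MISS | VC []
  [1] addr=0xe3 blk=56 s=0: MISS | VC []
  [2] addr=0xb0 blk=44 s=4: MISS | VC [52]
  [3] addr=0xe9 blk=58 s=2: MISS | VC [52]
  [4] addr=0xe1 blk=56 s=0: L1-HIT | VC [52]
  [5] addr=0xb0 blk=44 s=4: L1-HIT | VC [52]
  [6] addr=0xb0 blk=44 s=4: L1-HIT | VC [52]
  [7] addr=0x51 blk=20 s=4: MISS | VC [52, 44]
  [8] addr=0xd2 blk=52 s=4: VC-HIT | VC [20, 44]
  [9] addr=0xe3 blk=56 s=0: L1-HIT | VC [20, 44]
  [10] addr=0x62 blk=24 s=0: MISS | VC [20, 44, 56]
  [11] addr=0xa9 blk=42 s=2: MISS | VC [44, 56, 58]
  [12] addr=0xe8 blk=58 s=2: VC-HIT | VC [44, 56, 42]
  [13] addr=0xab blk=42 s=2: VC-HIT | VC [44, 56, 58]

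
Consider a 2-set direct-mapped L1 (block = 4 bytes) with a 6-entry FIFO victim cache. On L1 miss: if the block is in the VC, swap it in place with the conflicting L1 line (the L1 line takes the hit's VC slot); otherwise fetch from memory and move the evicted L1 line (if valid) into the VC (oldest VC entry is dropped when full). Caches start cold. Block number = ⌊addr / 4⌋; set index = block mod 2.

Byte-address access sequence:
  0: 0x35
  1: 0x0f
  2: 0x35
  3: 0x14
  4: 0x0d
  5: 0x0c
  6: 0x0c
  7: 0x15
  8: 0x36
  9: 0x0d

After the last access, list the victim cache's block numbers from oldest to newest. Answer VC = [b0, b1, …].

VC = [13, 5]

  [0] addr=0x35 blk=13 s=1: MISS | VC []
  [1] addr=0xf blk=3 s=1: MISS | VC [13]
  [2] addr=0x35 blk=13 s=1: VC-HIT | VC [3]
  [3] addr=0x14 blk=5 s=1: MISS | VC [3, 13]
  [4] addr=0xd blk=3 s=1: VC-HIT | VC [5, 13]
  [5] addr=0xc blk=3 s=1: L1-HIT | VC [5, 13]
  [6] addr=0xc blk=3 s=1: L1-HIT | VC [5, 13]
  [7] addr=0x15 blk=5 s=1: VC-HIT | VC [3, 13]
  [8] addr=0x36 blk=13 s=1: VC-HIT | VC [3, 5]
  [9] addr=0xd blk=3 s=1: VC-HIT | VC [13, 5]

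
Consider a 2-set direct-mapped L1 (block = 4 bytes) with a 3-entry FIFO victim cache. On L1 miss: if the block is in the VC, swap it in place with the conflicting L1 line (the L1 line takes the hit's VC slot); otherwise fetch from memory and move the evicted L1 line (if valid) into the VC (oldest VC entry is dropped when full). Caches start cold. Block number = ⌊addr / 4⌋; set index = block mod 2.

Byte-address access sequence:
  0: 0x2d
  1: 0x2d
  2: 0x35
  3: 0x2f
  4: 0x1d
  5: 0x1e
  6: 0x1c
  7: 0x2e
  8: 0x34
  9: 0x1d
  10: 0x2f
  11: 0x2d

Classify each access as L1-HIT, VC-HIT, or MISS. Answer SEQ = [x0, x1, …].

#0 0x2d→b11/s1 MISS; vc=[]
#1 0x2d→b11/s1 L1-HIT; vc=[]
#2 0x35→b13/s1 MISS; vc=[11]
#3 0x2f→b11/s1 VC-HIT; vc=[13]
#4 0x1d→b7/s1 MISS; vc=[13,11]
#5 0x1e→b7/s1 L1-HIT; vc=[13,11]
#6 0x1c→b7/s1 L1-HIT; vc=[13,11]
#7 0x2e→b11/s1 VC-HIT; vc=[13,7]
#8 0x34→b13/s1 VC-HIT; vc=[11,7]
#9 0x1d→b7/s1 VC-HIT; vc=[11,13]
#10 0x2f→b11/s1 VC-HIT; vc=[7,13]
#11 0x2d→b11/s1 L1-HIT; vc=[7,13]

SEQ = [MISS, L1-HIT, MISS, VC-HIT, MISS, L1-HIT, L1-HIT, VC-HIT, VC-HIT, VC-HIT, VC-HIT, L1-HIT]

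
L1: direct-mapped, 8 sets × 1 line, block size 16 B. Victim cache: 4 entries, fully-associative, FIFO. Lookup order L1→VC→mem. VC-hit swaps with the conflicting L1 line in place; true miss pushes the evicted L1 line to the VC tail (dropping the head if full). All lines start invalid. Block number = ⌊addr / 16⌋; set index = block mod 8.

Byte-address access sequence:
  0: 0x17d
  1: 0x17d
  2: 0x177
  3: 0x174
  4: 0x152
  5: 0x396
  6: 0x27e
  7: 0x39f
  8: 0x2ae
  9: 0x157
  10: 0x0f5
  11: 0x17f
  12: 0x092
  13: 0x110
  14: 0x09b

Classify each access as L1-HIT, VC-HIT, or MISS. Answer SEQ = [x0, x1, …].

  [0] addr=0x17d blk=23 s=7: MISS | VC []
  [1] addr=0x17d blk=23 s=7: L1-HIT | VC []
  [2] addr=0x177 blk=23 s=7: L1-HIT | VC []
  [3] addr=0x174 blk=23 s=7: L1-HIT | VC []
  [4] addr=0x152 blk=21 s=5: MISS | VC []
  [5] addr=0x396 blk=57 s=1: MISS | VC []
  [6] addr=0x27e blk=39 s=7: MISS | VC [23]
  [7] addr=0x39f blk=57 s=1: L1-HIT | VC [23]
  [8] addr=0x2ae blk=42 s=2: MISS | VC [23]
  [9] addr=0x157 blk=21 s=5: L1-HIT | VC [23]
  [10] addr=0xf5 blk=15 s=7: MISS | VC [23, 39]
  [11] addr=0x17f blk=23 s=7: VC-HIT | VC [15, 39]
  [12] addr=0x92 blk=9 s=1: MISS | VC [15, 39, 57]
  [13] addr=0x110 blk=17 s=1: MISS | VC [15, 39, 57, 9]
  [14] addr=0x9b blk=9 s=1: VC-HIT | VC [15, 39, 57, 17]

SEQ = [MISS, L1-HIT, L1-HIT, L1-HIT, MISS, MISS, MISS, L1-HIT, MISS, L1-HIT, MISS, VC-HIT, MISS, MISS, VC-HIT]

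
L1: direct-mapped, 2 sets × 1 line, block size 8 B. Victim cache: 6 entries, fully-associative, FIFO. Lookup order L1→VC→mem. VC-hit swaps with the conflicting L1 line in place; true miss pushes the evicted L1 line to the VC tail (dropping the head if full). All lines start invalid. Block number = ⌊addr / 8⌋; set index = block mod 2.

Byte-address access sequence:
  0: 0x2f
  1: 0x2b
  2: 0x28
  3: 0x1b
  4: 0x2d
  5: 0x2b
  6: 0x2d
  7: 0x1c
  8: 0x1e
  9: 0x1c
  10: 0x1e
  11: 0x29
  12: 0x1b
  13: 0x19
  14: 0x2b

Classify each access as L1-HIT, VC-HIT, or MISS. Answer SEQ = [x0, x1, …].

  [0] addr=0x2f blk=5 s=1: MISS | VC []
  [1] addr=0x2b blk=5 s=1: L1-HIT | VC []
  [2] addr=0x28 blk=5 s=1: L1-HIT | VC []
  [3] addr=0x1b blk=3 s=1: MISS | VC [5]
  [4] addr=0x2d blk=5 s=1: VC-HIT | VC [3]
  [5] addr=0x2b blk=5 s=1: L1-HIT | VC [3]
  [6] addr=0x2d blk=5 s=1: L1-HIT | VC [3]
  [7] addr=0x1c blk=3 s=1: VC-HIT | VC [5]
  [8] addr=0x1e blk=3 s=1: L1-HIT | VC [5]
  [9] addr=0x1c blk=3 s=1: L1-HIT | VC [5]
  [10] addr=0x1e blk=3 s=1: L1-HIT | VC [5]
  [11] addr=0x29 blk=5 s=1: VC-HIT | VC [3]
  [12] addr=0x1b blk=3 s=1: VC-HIT | VC [5]
  [13] addr=0x19 blk=3 s=1: L1-HIT | VC [5]
  [14] addr=0x2b blk=5 s=1: VC-HIT | VC [3]

SEQ = [MISS, L1-HIT, L1-HIT, MISS, VC-HIT, L1-HIT, L1-HIT, VC-HIT, L1-HIT, L1-HIT, L1-HIT, VC-HIT, VC-HIT, L1-HIT, VC-HIT]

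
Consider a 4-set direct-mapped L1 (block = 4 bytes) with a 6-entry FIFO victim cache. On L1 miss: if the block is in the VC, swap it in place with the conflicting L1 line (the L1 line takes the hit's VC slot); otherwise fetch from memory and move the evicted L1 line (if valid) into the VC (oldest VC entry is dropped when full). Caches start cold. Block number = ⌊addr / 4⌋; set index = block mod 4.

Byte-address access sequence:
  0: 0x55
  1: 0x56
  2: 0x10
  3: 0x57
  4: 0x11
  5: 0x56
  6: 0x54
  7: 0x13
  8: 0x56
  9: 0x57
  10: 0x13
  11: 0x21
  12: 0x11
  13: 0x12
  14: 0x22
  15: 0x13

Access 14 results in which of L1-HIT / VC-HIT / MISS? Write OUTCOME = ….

OUTCOME = VC-HIT

  [0] addr=0x55 blk=21 s=1: MISS | VC []
  [1] addr=0x56 blk=21 s=1: L1-HIT | VC []
  [2] addr=0x10 blk=4 s=0: MISS | VC []
  [3] addr=0x57 blk=21 s=1: L1-HIT | VC []
  [4] addr=0x11 blk=4 s=0: L1-HIT | VC []
  [5] addr=0x56 blk=21 s=1: L1-HIT | VC []
  [6] addr=0x54 blk=21 s=1: L1-HIT | VC []
  [7] addr=0x13 blk=4 s=0: L1-HIT | VC []
  [8] addr=0x56 blk=21 s=1: L1-HIT | VC []
  [9] addr=0x57 blk=21 s=1: L1-HIT | VC []
  [10] addr=0x13 blk=4 s=0: L1-HIT | VC []
  [11] addr=0x21 blk=8 s=0: MISS | VC [4]
  [12] addr=0x11 blk=4 s=0: VC-HIT | VC [8]
  [13] addr=0x12 blk=4 s=0: L1-HIT | VC [8]
  [14] addr=0x22 blk=8 s=0: VC-HIT | VC [4]
  [15] addr=0x13 blk=4 s=0: VC-HIT | VC [8]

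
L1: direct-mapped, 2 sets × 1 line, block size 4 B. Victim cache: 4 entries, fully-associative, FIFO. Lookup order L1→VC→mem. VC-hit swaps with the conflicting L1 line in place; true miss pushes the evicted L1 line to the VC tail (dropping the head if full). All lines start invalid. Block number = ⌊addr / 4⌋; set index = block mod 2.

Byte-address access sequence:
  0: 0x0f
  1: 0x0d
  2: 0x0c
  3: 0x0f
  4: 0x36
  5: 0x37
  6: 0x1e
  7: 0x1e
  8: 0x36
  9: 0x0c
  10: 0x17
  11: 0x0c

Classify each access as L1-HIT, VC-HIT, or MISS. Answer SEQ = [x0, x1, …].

0: 0xf (blk 3, set 1) → MISS  vc=[]
1: 0xd (blk 3, set 1) → L1-HIT  vc=[]
2: 0xc (blk 3, set 1) → L1-HIT  vc=[]
3: 0xf (blk 3, set 1) → L1-HIT  vc=[]
4: 0x36 (blk 13, set 1) → MISS  vc=[3]
5: 0x37 (blk 13, set 1) → L1-HIT  vc=[3]
6: 0x1e (blk 7, set 1) → MISS  vc=[3, 13]
7: 0x1e (blk 7, set 1) → L1-HIT  vc=[3, 13]
8: 0x36 (blk 13, set 1) → VC-HIT  vc=[3, 7]
9: 0xc (blk 3, set 1) → VC-HIT  vc=[13, 7]
10: 0x17 (blk 5, set 1) → MISS  vc=[13, 7, 3]
11: 0xc (blk 3, set 1) → VC-HIT  vc=[13, 7, 5]

SEQ = [MISS, L1-HIT, L1-HIT, L1-HIT, MISS, L1-HIT, MISS, L1-HIT, VC-HIT, VC-HIT, MISS, VC-HIT]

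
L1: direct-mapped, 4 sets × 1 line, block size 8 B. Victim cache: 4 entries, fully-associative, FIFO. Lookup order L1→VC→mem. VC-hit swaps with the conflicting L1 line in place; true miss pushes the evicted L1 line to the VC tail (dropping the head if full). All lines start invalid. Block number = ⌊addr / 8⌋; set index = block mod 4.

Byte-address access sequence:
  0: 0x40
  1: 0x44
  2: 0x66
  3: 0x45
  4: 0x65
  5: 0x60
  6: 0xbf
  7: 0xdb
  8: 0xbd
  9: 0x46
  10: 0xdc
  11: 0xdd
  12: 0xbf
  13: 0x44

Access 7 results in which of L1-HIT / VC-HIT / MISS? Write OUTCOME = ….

  [0] addr=0x40 blk=8 s=0: MISS | VC []
  [1] addr=0x44 blk=8 s=0: L1-HIT | VC []
  [2] addr=0x66 blk=12 s=0: MISS | VC [8]
  [3] addr=0x45 blk=8 s=0: VC-HIT | VC [12]
  [4] addr=0x65 blk=12 s=0: VC-HIT | VC [8]
  [5] addr=0x60 blk=12 s=0: L1-HIT | VC [8]
  [6] addr=0xbf blk=23 s=3: MISS | VC [8]
  [7] addr=0xdb blk=27 s=3: MISS | VC [8, 23]
  [8] addr=0xbd blk=23 s=3: VC-HIT | VC [8, 27]
  [9] addr=0x46 blk=8 s=0: VC-HIT | VC [12, 27]
  [10] addr=0xdc blk=27 s=3: VC-HIT | VC [12, 23]
  [11] addr=0xdd blk=27 s=3: L1-HIT | VC [12, 23]
  [12] addr=0xbf blk=23 s=3: VC-HIT | VC [12, 27]
  [13] addr=0x44 blk=8 s=0: L1-HIT | VC [12, 27]

OUTCOME = MISS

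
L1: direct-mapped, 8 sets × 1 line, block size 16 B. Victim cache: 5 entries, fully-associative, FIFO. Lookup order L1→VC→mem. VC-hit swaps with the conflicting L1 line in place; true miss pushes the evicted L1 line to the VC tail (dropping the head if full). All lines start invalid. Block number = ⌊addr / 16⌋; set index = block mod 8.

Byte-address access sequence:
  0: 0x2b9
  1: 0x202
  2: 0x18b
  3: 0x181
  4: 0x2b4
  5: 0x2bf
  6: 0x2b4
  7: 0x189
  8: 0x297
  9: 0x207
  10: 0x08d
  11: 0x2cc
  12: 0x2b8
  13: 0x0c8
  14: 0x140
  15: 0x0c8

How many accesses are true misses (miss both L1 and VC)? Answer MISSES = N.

MISSES = 8

  [0] addr=0x2b9 blk=43 s=3: MISS | VC []
  [1] addr=0x202 blk=32 s=0: MISS | VC []
  [2] addr=0x18b blk=24 s=0: MISS | VC [32]
  [3] addr=0x181 blk=24 s=0: L1-HIT | VC [32]
  [4] addr=0x2b4 blk=43 s=3: L1-HIT | VC [32]
  [5] addr=0x2bf blk=43 s=3: L1-HIT | VC [32]
  [6] addr=0x2b4 blk=43 s=3: L1-HIT | VC [32]
  [7] addr=0x189 blk=24 s=0: L1-HIT | VC [32]
  [8] addr=0x297 blk=41 s=1: MISS | VC [32]
  [9] addr=0x207 blk=32 s=0: VC-HIT | VC [24]
  [10] addr=0x8d blk=8 s=0: MISS | VC [24, 32]
  [11] addr=0x2cc blk=44 s=4: MISS | VC [24, 32]
  [12] addr=0x2b8 blk=43 s=3: L1-HIT | VC [24, 32]
  [13] addr=0xc8 blk=12 s=4: MISS | VC [24, 32, 44]
  [14] addr=0x140 blk=20 s=4: MISS | VC [24, 32, 44, 12]
  [15] addr=0xc8 blk=12 s=4: VC-HIT | VC [24, 32, 44, 20]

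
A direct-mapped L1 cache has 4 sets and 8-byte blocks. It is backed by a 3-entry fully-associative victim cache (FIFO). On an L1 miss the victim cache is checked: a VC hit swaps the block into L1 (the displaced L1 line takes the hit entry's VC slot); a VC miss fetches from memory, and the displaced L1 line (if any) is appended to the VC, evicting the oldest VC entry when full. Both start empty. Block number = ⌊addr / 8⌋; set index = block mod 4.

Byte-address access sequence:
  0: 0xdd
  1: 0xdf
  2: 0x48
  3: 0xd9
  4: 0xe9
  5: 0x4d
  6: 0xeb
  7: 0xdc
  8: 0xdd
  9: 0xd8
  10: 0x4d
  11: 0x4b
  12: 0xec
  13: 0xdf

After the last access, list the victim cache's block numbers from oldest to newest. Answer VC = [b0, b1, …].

VC = [9]

0: 0xdd (blk 27, set 3) → MISS  vc=[]
1: 0xdf (blk 27, set 3) → L1-HIT  vc=[]
2: 0x48 (blk 9, set 1) → MISS  vc=[]
3: 0xd9 (blk 27, set 3) → L1-HIT  vc=[]
4: 0xe9 (blk 29, set 1) → MISS  vc=[9]
5: 0x4d (blk 9, set 1) → VC-HIT  vc=[29]
6: 0xeb (blk 29, set 1) → VC-HIT  vc=[9]
7: 0xdc (blk 27, set 3) → L1-HIT  vc=[9]
8: 0xdd (blk 27, set 3) → L1-HIT  vc=[9]
9: 0xd8 (blk 27, set 3) → L1-HIT  vc=[9]
10: 0x4d (blk 9, set 1) → VC-HIT  vc=[29]
11: 0x4b (blk 9, set 1) → L1-HIT  vc=[29]
12: 0xec (blk 29, set 1) → VC-HIT  vc=[9]
13: 0xdf (blk 27, set 3) → L1-HIT  vc=[9]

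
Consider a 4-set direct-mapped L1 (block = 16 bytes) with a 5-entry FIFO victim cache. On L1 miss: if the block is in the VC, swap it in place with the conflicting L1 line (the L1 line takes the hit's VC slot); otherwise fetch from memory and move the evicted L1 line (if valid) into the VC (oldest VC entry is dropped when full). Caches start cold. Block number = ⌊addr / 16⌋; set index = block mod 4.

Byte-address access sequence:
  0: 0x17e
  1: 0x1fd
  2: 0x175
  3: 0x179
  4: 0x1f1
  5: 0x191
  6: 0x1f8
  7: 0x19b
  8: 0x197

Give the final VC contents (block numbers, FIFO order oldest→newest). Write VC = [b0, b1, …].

VC = [23]

  [0] addr=0x17e blk=23 s=3: MISS | VC []
  [1] addr=0x1fd blk=31 s=3: MISS | VC [23]
  [2] addr=0x175 blk=23 s=3: VC-HIT | VC [31]
  [3] addr=0x179 blk=23 s=3: L1-HIT | VC [31]
  [4] addr=0x1f1 blk=31 s=3: VC-HIT | VC [23]
  [5] addr=0x191 blk=25 s=1: MISS | VC [23]
  [6] addr=0x1f8 blk=31 s=3: L1-HIT | VC [23]
  [7] addr=0x19b blk=25 s=1: L1-HIT | VC [23]
  [8] addr=0x197 blk=25 s=1: L1-HIT | VC [23]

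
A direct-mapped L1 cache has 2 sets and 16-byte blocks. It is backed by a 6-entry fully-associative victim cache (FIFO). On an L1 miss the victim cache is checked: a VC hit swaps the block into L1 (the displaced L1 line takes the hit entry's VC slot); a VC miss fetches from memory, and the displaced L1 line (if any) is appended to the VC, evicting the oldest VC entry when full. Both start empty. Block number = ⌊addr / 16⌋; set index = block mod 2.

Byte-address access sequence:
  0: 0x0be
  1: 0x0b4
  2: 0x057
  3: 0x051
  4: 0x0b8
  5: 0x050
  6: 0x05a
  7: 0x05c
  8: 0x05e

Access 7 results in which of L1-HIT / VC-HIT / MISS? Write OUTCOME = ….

#0 0xbe→b11/s1 MISS; vc=[]
#1 0xb4→b11/s1 L1-HIT; vc=[]
#2 0x57→b5/s1 MISS; vc=[11]
#3 0x51→b5/s1 L1-HIT; vc=[11]
#4 0xb8→b11/s1 VC-HIT; vc=[5]
#5 0x50→b5/s1 VC-HIT; vc=[11]
#6 0x5a→b5/s1 L1-HIT; vc=[11]
#7 0x5c→b5/s1 L1-HIT; vc=[11]
#8 0x5e→b5/s1 L1-HIT; vc=[11]

OUTCOME = L1-HIT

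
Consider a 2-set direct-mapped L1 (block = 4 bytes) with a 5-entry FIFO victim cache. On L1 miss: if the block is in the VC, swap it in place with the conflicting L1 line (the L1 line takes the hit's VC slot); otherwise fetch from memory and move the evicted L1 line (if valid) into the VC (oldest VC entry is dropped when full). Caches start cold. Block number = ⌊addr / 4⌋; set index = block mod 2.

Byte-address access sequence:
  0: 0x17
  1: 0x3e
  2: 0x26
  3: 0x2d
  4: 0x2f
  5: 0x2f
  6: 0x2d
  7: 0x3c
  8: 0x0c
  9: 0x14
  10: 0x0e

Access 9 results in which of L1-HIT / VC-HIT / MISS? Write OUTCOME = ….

#0 0x17→b5/s1 MISS; vc=[]
#1 0x3e→b15/s1 MISS; vc=[5]
#2 0x26→b9/s1 MISS; vc=[5,15]
#3 0x2d→b11/s1 MISS; vc=[5,15,9]
#4 0x2f→b11/s1 L1-HIT; vc=[5,15,9]
#5 0x2f→b11/s1 L1-HIT; vc=[5,15,9]
#6 0x2d→b11/s1 L1-HIT; vc=[5,15,9]
#7 0x3c→b15/s1 VC-HIT; vc=[5,11,9]
#8 0xc→b3/s1 MISS; vc=[5,11,9,15]
#9 0x14→b5/s1 VC-HIT; vc=[3,11,9,15]
#10 0xe→b3/s1 VC-HIT; vc=[5,11,9,15]

OUTCOME = VC-HIT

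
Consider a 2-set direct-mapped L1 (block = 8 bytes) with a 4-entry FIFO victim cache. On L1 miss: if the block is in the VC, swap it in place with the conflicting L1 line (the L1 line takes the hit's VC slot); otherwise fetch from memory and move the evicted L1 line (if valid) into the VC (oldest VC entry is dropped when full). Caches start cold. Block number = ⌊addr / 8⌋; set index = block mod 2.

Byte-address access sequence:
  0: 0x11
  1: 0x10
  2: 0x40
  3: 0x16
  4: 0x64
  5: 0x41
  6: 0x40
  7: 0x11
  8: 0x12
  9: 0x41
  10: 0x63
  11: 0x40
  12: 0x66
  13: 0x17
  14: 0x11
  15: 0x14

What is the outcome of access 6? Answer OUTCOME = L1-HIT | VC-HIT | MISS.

OUTCOME = L1-HIT

#0 0x11→b2/s0 MISS; vc=[]
#1 0x10→b2/s0 L1-HIT; vc=[]
#2 0x40→b8/s0 MISS; vc=[2]
#3 0x16→b2/s0 VC-HIT; vc=[8]
#4 0x64→b12/s0 MISS; vc=[8,2]
#5 0x41→b8/s0 VC-HIT; vc=[12,2]
#6 0x40→b8/s0 L1-HIT; vc=[12,2]
#7 0x11→b2/s0 VC-HIT; vc=[12,8]
#8 0x12→b2/s0 L1-HIT; vc=[12,8]
#9 0x41→b8/s0 VC-HIT; vc=[12,2]
#10 0x63→b12/s0 VC-HIT; vc=[8,2]
#11 0x40→b8/s0 VC-HIT; vc=[12,2]
#12 0x66→b12/s0 VC-HIT; vc=[8,2]
#13 0x17→b2/s0 VC-HIT; vc=[8,12]
#14 0x11→b2/s0 L1-HIT; vc=[8,12]
#15 0x14→b2/s0 L1-HIT; vc=[8,12]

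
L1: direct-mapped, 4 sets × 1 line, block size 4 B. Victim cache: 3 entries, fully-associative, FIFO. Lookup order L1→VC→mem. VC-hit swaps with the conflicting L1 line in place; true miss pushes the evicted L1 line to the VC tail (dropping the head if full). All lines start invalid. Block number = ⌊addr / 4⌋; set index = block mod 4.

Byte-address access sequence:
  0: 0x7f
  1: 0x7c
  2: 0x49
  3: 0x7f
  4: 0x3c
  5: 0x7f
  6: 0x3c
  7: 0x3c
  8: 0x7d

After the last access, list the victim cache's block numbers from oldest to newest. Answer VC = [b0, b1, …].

#0 0x7f→b31/s3 MISS; vc=[]
#1 0x7c→b31/s3 L1-HIT; vc=[]
#2 0x49→b18/s2 MISS; vc=[]
#3 0x7f→b31/s3 L1-HIT; vc=[]
#4 0x3c→b15/s3 MISS; vc=[31]
#5 0x7f→b31/s3 VC-HIT; vc=[15]
#6 0x3c→b15/s3 VC-HIT; vc=[31]
#7 0x3c→b15/s3 L1-HIT; vc=[31]
#8 0x7d→b31/s3 VC-HIT; vc=[15]

VC = [15]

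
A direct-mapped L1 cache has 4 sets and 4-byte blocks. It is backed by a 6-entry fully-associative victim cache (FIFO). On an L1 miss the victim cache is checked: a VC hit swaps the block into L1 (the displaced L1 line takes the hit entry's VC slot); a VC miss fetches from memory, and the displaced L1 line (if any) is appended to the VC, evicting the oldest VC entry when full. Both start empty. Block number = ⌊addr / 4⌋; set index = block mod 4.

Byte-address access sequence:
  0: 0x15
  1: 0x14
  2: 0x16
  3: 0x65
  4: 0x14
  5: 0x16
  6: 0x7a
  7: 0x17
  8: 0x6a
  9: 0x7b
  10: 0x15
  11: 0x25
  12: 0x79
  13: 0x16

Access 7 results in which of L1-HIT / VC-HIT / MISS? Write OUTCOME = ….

0: 0x15 (blk 5, set 1) → MISS  vc=[]
1: 0x14 (blk 5, set 1) → L1-HIT  vc=[]
2: 0x16 (blk 5, set 1) → L1-HIT  vc=[]
3: 0x65 (blk 25, set 1) → MISS  vc=[5]
4: 0x14 (blk 5, set 1) → VC-HIT  vc=[25]
5: 0x16 (blk 5, set 1) → L1-HIT  vc=[25]
6: 0x7a (blk 30, set 2) → MISS  vc=[25]
7: 0x17 (blk 5, set 1) → L1-HIT  vc=[25]
8: 0x6a (blk 26, set 2) → MISS  vc=[25, 30]
9: 0x7b (blk 30, set 2) → VC-HIT  vc=[25, 26]
10: 0x15 (blk 5, set 1) → L1-HIT  vc=[25, 26]
11: 0x25 (blk 9, set 1) → MISS  vc=[25, 26, 5]
12: 0x79 (blk 30, set 2) → L1-HIT  vc=[25, 26, 5]
13: 0x16 (blk 5, set 1) → VC-HIT  vc=[25, 26, 9]

OUTCOME = L1-HIT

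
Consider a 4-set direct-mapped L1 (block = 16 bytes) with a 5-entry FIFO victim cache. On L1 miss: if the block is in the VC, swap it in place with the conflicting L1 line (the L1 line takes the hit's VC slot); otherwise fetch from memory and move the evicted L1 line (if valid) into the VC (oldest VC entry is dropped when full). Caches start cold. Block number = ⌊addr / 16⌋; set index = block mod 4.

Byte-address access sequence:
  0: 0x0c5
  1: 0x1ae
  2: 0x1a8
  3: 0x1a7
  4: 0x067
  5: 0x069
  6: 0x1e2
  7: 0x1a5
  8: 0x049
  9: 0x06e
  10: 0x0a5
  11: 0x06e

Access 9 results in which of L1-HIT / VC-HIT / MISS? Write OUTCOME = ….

#0 0xc5→b12/s0 MISS; vc=[]
#1 0x1ae→b26/s2 MISS; vc=[]
#2 0x1a8→b26/s2 L1-HIT; vc=[]
#3 0x1a7→b26/s2 L1-HIT; vc=[]
#4 0x67→b6/s2 MISS; vc=[26]
#5 0x69→b6/s2 L1-HIT; vc=[26]
#6 0x1e2→b30/s2 MISS; vc=[26,6]
#7 0x1a5→b26/s2 VC-HIT; vc=[30,6]
#8 0x49→b4/s0 MISS; vc=[30,6,12]
#9 0x6e→b6/s2 VC-HIT; vc=[30,26,12]
#10 0xa5→b10/s2 MISS; vc=[30,26,12,6]
#11 0x6e→b6/s2 VC-HIT; vc=[30,26,12,10]

OUTCOME = VC-HIT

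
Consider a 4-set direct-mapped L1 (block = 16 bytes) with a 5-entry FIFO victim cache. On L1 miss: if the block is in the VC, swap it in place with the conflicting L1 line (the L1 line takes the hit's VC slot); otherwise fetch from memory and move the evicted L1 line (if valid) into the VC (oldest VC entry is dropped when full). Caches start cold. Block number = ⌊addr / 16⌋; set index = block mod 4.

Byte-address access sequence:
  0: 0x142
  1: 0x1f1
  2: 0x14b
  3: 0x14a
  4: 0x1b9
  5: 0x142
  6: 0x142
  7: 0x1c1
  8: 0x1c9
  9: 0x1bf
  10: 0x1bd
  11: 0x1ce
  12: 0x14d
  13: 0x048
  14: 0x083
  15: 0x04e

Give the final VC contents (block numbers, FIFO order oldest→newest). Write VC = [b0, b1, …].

VC = [31, 28, 20, 8]

  [0] addr=0x142 blk=20 s=0: MISS | VC []
  [1] addr=0x1f1 blk=31 s=3: MISS | VC []
  [2] addr=0x14b blk=20 s=0: L1-HIT | VC []
  [3] addr=0x14a blk=20 s=0: L1-HIT | VC []
  [4] addr=0x1b9 blk=27 s=3: MISS | VC [31]
  [5] addr=0x142 blk=20 s=0: L1-HIT | VC [31]
  [6] addr=0x142 blk=20 s=0: L1-HIT | VC [31]
  [7] addr=0x1c1 blk=28 s=0: MISS | VC [31, 20]
  [8] addr=0x1c9 blk=28 s=0: L1-HIT | VC [31, 20]
  [9] addr=0x1bf blk=27 s=3: L1-HIT | VC [31, 20]
  [10] addr=0x1bd blk=27 s=3: L1-HIT | VC [31, 20]
  [11] addr=0x1ce blk=28 s=0: L1-HIT | VC [31, 20]
  [12] addr=0x14d blk=20 s=0: VC-HIT | VC [31, 28]
  [13] addr=0x48 blk=4 s=0: MISS | VC [31, 28, 20]
  [14] addr=0x83 blk=8 s=0: MISS | VC [31, 28, 20, 4]
  [15] addr=0x4e blk=4 s=0: VC-HIT | VC [31, 28, 20, 8]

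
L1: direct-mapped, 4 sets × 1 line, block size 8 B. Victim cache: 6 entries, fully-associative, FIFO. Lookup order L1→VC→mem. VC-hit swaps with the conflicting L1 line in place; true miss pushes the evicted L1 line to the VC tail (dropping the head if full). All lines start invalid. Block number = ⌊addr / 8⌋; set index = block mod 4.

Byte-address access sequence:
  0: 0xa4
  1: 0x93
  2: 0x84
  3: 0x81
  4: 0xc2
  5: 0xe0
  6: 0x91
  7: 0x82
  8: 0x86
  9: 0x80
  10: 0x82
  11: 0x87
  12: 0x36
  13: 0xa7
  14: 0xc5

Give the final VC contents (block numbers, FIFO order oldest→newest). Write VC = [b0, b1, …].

VC = [16, 28, 20, 18]

0: 0xa4 (blk 20, set 0) → MISS  vc=[]
1: 0x93 (blk 18, set 2) → MISS  vc=[]
2: 0x84 (blk 16, set 0) → MISS  vc=[20]
3: 0x81 (blk 16, set 0) → L1-HIT  vc=[20]
4: 0xc2 (blk 24, set 0) → MISS  vc=[20, 16]
5: 0xe0 (blk 28, set 0) → MISS  vc=[20, 16, 24]
6: 0x91 (blk 18, set 2) → L1-HIT  vc=[20, 16, 24]
7: 0x82 (blk 16, set 0) → VC-HIT  vc=[20, 28, 24]
8: 0x86 (blk 16, set 0) → L1-HIT  vc=[20, 28, 24]
9: 0x80 (blk 16, set 0) → L1-HIT  vc=[20, 28, 24]
10: 0x82 (blk 16, set 0) → L1-HIT  vc=[20, 28, 24]
11: 0x87 (blk 16, set 0) → L1-HIT  vc=[20, 28, 24]
12: 0x36 (blk 6, set 2) → MISS  vc=[20, 28, 24, 18]
13: 0xa7 (blk 20, set 0) → VC-HIT  vc=[16, 28, 24, 18]
14: 0xc5 (blk 24, set 0) → VC-HIT  vc=[16, 28, 20, 18]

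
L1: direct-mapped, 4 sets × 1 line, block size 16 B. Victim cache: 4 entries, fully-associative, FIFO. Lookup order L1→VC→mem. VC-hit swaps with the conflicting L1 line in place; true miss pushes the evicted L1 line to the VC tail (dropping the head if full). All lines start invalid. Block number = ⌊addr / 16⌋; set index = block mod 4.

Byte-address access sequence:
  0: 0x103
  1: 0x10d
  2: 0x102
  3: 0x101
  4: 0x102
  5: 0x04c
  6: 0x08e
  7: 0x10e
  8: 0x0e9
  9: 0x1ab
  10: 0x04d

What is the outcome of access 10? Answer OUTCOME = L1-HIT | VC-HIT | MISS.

OUTCOME = VC-HIT

#0 0x103→b16/s0 MISS; vc=[]
#1 0x10d→b16/s0 L1-HIT; vc=[]
#2 0x102→b16/s0 L1-HIT; vc=[]
#3 0x101→b16/s0 L1-HIT; vc=[]
#4 0x102→b16/s0 L1-HIT; vc=[]
#5 0x4c→b4/s0 MISS; vc=[16]
#6 0x8e→b8/s0 MISS; vc=[16,4]
#7 0x10e→b16/s0 VC-HIT; vc=[8,4]
#8 0xe9→b14/s2 MISS; vc=[8,4]
#9 0x1ab→b26/s2 MISS; vc=[8,4,14]
#10 0x4d→b4/s0 VC-HIT; vc=[8,16,14]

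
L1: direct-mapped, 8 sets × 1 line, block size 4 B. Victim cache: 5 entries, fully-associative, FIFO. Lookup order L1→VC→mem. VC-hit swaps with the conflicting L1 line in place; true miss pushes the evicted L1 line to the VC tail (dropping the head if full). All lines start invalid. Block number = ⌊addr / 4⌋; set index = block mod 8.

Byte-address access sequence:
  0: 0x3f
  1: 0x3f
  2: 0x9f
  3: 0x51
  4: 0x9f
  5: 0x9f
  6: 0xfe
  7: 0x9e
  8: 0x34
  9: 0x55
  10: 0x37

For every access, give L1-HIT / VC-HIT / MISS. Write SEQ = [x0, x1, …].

SEQ = [MISS, L1-HIT, MISS, MISS, L1-HIT, L1-HIT, MISS, VC-HIT, MISS, MISS, VC-HIT]

#0 0x3f→b15/s7 MISS; vc=[]
#1 0x3f→b15/s7 L1-HIT; vc=[]
#2 0x9f→b39/s7 MISS; vc=[15]
#3 0x51→b20/s4 MISS; vc=[15]
#4 0x9f→b39/s7 L1-HIT; vc=[15]
#5 0x9f→b39/s7 L1-HIT; vc=[15]
#6 0xfe→b63/s7 MISS; vc=[15,39]
#7 0x9e→b39/s7 VC-HIT; vc=[15,63]
#8 0x34→b13/s5 MISS; vc=[15,63]
#9 0x55→b21/s5 MISS; vc=[15,63,13]
#10 0x37→b13/s5 VC-HIT; vc=[15,63,21]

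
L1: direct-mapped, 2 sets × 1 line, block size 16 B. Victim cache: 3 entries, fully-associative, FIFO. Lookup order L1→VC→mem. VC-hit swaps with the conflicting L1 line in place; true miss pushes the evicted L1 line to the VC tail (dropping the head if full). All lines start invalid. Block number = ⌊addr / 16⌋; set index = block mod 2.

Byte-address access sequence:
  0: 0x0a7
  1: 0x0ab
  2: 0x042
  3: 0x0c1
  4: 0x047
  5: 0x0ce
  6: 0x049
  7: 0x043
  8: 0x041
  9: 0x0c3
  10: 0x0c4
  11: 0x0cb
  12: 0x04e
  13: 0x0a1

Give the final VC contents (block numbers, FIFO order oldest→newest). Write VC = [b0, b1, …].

0: 0xa7 (blk 10, set 0) → MISS  vc=[]
1: 0xab (blk 10, set 0) → L1-HIT  vc=[]
2: 0x42 (blk 4, set 0) → MISS  vc=[10]
3: 0xc1 (blk 12, set 0) → MISS  vc=[10, 4]
4: 0x47 (blk 4, set 0) → VC-HIT  vc=[10, 12]
5: 0xce (blk 12, set 0) → VC-HIT  vc=[10, 4]
6: 0x49 (blk 4, set 0) → VC-HIT  vc=[10, 12]
7: 0x43 (blk 4, set 0) → L1-HIT  vc=[10, 12]
8: 0x41 (blk 4, set 0) → L1-HIT  vc=[10, 12]
9: 0xc3 (blk 12, set 0) → VC-HIT  vc=[10, 4]
10: 0xc4 (blk 12, set 0) → L1-HIT  vc=[10, 4]
11: 0xcb (blk 12, set 0) → L1-HIT  vc=[10, 4]
12: 0x4e (blk 4, set 0) → VC-HIT  vc=[10, 12]
13: 0xa1 (blk 10, set 0) → VC-HIT  vc=[4, 12]

VC = [4, 12]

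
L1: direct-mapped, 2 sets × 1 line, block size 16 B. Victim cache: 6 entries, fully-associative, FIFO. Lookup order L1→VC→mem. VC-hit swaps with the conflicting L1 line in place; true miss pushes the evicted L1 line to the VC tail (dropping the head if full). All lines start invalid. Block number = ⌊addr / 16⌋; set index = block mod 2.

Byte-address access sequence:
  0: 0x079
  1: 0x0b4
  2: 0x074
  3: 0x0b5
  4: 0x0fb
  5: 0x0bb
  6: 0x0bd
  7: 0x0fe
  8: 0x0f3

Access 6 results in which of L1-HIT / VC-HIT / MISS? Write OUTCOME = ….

OUTCOME = L1-HIT

  [0] addr=0x79 blk=7 s=1: MISS | VC []
  [1] addr=0xb4 blk=11 s=1: MISS | VC [7]
  [2] addr=0x74 blk=7 s=1: VC-HIT | VC [11]
  [3] addr=0xb5 blk=11 s=1: VC-HIT | VC [7]
  [4] addr=0xfb blk=15 s=1: MISS | VC [7, 11]
  [5] addr=0xbb blk=11 s=1: VC-HIT | VC [7, 15]
  [6] addr=0xbd blk=11 s=1: L1-HIT | VC [7, 15]
  [7] addr=0xfe blk=15 s=1: VC-HIT | VC [7, 11]
  [8] addr=0xf3 blk=15 s=1: L1-HIT | VC [7, 11]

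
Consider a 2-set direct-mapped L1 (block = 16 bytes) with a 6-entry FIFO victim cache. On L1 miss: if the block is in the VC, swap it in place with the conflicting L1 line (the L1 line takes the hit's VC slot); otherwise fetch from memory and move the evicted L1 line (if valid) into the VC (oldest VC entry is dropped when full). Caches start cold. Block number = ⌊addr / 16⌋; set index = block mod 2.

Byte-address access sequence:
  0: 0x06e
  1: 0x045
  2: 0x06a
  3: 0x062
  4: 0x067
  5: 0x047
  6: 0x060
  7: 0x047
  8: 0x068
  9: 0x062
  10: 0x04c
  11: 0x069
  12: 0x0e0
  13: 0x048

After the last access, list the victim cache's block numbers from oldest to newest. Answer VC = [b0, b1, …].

  [0] addr=0x6e blk=6 s=0: MISS | VC []
  [1] addr=0x45 blk=4 s=0: MISS | VC [6]
  [2] addr=0x6a blk=6 s=0: VC-HIT | VC [4]
  [3] addr=0x62 blk=6 s=0: L1-HIT | VC [4]
  [4] addr=0x67 blk=6 s=0: L1-HIT | VC [4]
  [5] addr=0x47 blk=4 s=0: VC-HIT | VC [6]
  [6] addr=0x60 blk=6 s=0: VC-HIT | VC [4]
  [7] addr=0x47 blk=4 s=0: VC-HIT | VC [6]
  [8] addr=0x68 blk=6 s=0: VC-HIT | VC [4]
  [9] addr=0x62 blk=6 s=0: L1-HIT | VC [4]
  [10] addr=0x4c blk=4 s=0: VC-HIT | VC [6]
  [11] addr=0x69 blk=6 s=0: VC-HIT | VC [4]
  [12] addr=0xe0 blk=14 s=0: MISS | VC [4, 6]
  [13] addr=0x48 blk=4 s=0: VC-HIT | VC [14, 6]

VC = [14, 6]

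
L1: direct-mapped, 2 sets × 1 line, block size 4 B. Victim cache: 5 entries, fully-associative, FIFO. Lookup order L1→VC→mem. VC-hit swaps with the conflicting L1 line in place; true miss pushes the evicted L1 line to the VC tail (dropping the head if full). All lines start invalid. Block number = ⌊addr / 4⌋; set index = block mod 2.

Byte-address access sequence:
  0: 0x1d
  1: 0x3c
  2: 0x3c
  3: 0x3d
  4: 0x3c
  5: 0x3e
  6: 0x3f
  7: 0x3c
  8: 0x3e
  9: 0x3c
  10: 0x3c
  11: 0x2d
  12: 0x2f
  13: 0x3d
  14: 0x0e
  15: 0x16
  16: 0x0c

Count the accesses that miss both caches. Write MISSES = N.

MISSES = 5

#0 0x1d→b7/s1 MISS; vc=[]
#1 0x3c→b15/s1 MISS; vc=[7]
#2 0x3c→b15/s1 L1-HIT; vc=[7]
#3 0x3d→b15/s1 L1-HIT; vc=[7]
#4 0x3c→b15/s1 L1-HIT; vc=[7]
#5 0x3e→b15/s1 L1-HIT; vc=[7]
#6 0x3f→b15/s1 L1-HIT; vc=[7]
#7 0x3c→b15/s1 L1-HIT; vc=[7]
#8 0x3e→b15/s1 L1-HIT; vc=[7]
#9 0x3c→b15/s1 L1-HIT; vc=[7]
#10 0x3c→b15/s1 L1-HIT; vc=[7]
#11 0x2d→b11/s1 MISS; vc=[7,15]
#12 0x2f→b11/s1 L1-HIT; vc=[7,15]
#13 0x3d→b15/s1 VC-HIT; vc=[7,11]
#14 0xe→b3/s1 MISS; vc=[7,11,15]
#15 0x16→b5/s1 MISS; vc=[7,11,15,3]
#16 0xc→b3/s1 VC-HIT; vc=[7,11,15,5]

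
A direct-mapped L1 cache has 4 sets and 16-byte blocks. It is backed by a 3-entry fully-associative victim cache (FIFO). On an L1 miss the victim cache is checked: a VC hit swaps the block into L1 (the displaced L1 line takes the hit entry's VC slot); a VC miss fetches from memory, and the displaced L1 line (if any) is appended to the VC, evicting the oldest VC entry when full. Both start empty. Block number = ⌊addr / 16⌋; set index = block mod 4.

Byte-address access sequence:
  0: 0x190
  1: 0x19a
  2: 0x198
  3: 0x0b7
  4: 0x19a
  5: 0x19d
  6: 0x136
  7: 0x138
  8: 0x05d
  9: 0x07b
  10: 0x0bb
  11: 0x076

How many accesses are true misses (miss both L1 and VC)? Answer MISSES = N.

0: 0x190 (blk 25, set 1) → MISS  vc=[]
1: 0x19a (blk 25, set 1) → L1-HIT  vc=[]
2: 0x198 (blk 25, set 1) → L1-HIT  vc=[]
3: 0xb7 (blk 11, set 3) → MISS  vc=[]
4: 0x19a (blk 25, set 1) → L1-HIT  vc=[]
5: 0x19d (blk 25, set 1) → L1-HIT  vc=[]
6: 0x136 (blk 19, set 3) → MISS  vc=[11]
7: 0x138 (blk 19, set 3) → L1-HIT  vc=[11]
8: 0x5d (blk 5, set 1) → MISS  vc=[11, 25]
9: 0x7b (blk 7, set 3) → MISS  vc=[11, 25, 19]
10: 0xbb (blk 11, set 3) → VC-HIT  vc=[7, 25, 19]
11: 0x76 (blk 7, set 3) → VC-HIT  vc=[11, 25, 19]

MISSES = 5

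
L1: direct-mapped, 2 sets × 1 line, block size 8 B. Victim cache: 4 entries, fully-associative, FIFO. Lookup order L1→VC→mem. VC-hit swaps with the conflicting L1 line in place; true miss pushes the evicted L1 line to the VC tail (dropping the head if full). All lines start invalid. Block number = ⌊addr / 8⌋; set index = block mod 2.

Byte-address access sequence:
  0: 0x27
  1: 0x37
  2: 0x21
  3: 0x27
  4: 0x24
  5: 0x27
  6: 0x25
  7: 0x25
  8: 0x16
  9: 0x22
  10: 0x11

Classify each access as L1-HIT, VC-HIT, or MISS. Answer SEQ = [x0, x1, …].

0: 0x27 (blk 4, set 0) → MISS  vc=[]
1: 0x37 (blk 6, set 0) → MISS  vc=[4]
2: 0x21 (blk 4, set 0) → VC-HIT  vc=[6]
3: 0x27 (blk 4, set 0) → L1-HIT  vc=[6]
4: 0x24 (blk 4, set 0) → L1-HIT  vc=[6]
5: 0x27 (blk 4, set 0) → L1-HIT  vc=[6]
6: 0x25 (blk 4, set 0) → L1-HIT  vc=[6]
7: 0x25 (blk 4, set 0) → L1-HIT  vc=[6]
8: 0x16 (blk 2, set 0) → MISS  vc=[6, 4]
9: 0x22 (blk 4, set 0) → VC-HIT  vc=[6, 2]
10: 0x11 (blk 2, set 0) → VC-HIT  vc=[6, 4]

SEQ = [MISS, MISS, VC-HIT, L1-HIT, L1-HIT, L1-HIT, L1-HIT, L1-HIT, MISS, VC-HIT, VC-HIT]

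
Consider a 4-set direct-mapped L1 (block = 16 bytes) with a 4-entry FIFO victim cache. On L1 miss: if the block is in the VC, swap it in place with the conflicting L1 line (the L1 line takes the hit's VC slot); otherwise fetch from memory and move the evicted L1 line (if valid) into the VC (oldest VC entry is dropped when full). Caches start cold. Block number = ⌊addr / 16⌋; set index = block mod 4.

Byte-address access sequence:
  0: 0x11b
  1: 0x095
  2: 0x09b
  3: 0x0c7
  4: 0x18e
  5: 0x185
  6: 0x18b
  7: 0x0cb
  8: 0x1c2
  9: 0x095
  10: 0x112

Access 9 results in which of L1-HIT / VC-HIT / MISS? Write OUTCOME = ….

OUTCOME = L1-HIT

  [0] addr=0x11b blk=17 s=1: MISS | VC []
  [1] addr=0x95 blk=9 s=1: MISS | VC [17]
  [2] addr=0x9b blk=9 s=1: L1-HIT | VC [17]
  [3] addr=0xc7 blk=12 s=0: MISS | VC [17]
  [4] addr=0x18e blk=24 s=0: MISS | VC [17, 12]
  [5] addr=0x185 blk=24 s=0: L1-HIT | VC [17, 12]
  [6] addr=0x18b blk=24 s=0: L1-HIT | VC [17, 12]
  [7] addr=0xcb blk=12 s=0: VC-HIT | VC [17, 24]
  [8] addr=0x1c2 blk=28 s=0: MISS | VC [17, 24, 12]
  [9] addr=0x95 blk=9 s=1: L1-HIT | VC [17, 24, 12]
  [10] addr=0x112 blk=17 s=1: VC-HIT | VC [9, 24, 12]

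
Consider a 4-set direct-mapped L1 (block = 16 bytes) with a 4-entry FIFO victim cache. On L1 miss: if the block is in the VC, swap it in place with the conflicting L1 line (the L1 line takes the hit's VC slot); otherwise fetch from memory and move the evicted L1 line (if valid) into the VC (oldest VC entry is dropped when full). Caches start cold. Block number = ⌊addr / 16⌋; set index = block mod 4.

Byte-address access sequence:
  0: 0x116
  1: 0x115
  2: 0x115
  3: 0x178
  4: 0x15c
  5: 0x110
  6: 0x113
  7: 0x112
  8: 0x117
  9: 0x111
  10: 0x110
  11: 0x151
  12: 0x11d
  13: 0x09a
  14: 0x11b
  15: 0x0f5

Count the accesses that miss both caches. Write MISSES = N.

#0 0x116→b17/s1 MISS; vc=[]
#1 0x115→b17/s1 L1-HIT; vc=[]
#2 0x115→b17/s1 L1-HIT; vc=[]
#3 0x178→b23/s3 MISS; vc=[]
#4 0x15c→b21/s1 MISS; vc=[17]
#5 0x110→b17/s1 VC-HIT; vc=[21]
#6 0x113→b17/s1 L1-HIT; vc=[21]
#7 0x112→b17/s1 L1-HIT; vc=[21]
#8 0x117→b17/s1 L1-HIT; vc=[21]
#9 0x111→b17/s1 L1-HIT; vc=[21]
#10 0x110→b17/s1 L1-HIT; vc=[21]
#11 0x151→b21/s1 VC-HIT; vc=[17]
#12 0x11d→b17/s1 VC-HIT; vc=[21]
#13 0x9a→b9/s1 MISS; vc=[21,17]
#14 0x11b→b17/s1 VC-HIT; vc=[21,9]
#15 0xf5→b15/s3 MISS; vc=[21,9,23]

MISSES = 5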